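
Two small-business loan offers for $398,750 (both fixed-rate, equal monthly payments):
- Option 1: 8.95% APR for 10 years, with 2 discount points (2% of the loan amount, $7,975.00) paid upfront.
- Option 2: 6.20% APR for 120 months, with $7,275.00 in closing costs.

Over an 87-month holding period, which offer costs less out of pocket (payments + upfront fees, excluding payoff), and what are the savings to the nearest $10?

Option 2 by $50,580

Option 1: monthly rate = 8.95%/12 = 0.0074583; payment = 398,750 × 0.0074583 / (1 − (1+0.0074583)^−120) = $5,040.41.
Option 2: monthly rate = 6.2%/12 = 0.0051667; payment = 398,750 × 0.0051667 / (1 − (1+0.0051667)^−120) = $4,467.10.
Over 87 months: Option 1 costs 87 × $5,040.41 + $7,975.00 = $446,490.67; Option 2 costs 87 × $4,467.10 + $7,275.00 = $395,912.70.
Option 2 is cheaper by $446,490.67 − $395,912.70 = $50,577.97.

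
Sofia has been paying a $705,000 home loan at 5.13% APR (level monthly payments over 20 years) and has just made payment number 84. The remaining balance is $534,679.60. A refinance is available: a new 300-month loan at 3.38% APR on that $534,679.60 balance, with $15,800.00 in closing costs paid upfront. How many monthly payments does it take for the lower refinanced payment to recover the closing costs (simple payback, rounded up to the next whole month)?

8 months

Current payment = 705,000 × 5.13%/12 / (1 − (1+0.0042750)^−240) = $4,703.47.
Refinanced payment = 534,679.60 × 0.0028167 / (1 − (1+0.0028167)^−300) = $2,642.44.
Monthly savings = $4,703.47 − $2,642.44 = $2,061.03.
Break-even = $15,800.00 / $2,061.03 = 7.67 → 8 months.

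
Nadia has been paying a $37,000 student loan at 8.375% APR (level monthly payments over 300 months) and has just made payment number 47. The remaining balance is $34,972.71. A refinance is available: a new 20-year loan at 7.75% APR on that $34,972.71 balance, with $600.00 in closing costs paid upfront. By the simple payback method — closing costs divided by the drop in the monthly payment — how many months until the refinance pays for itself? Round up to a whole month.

78 months

Current payment = 37,000 × 8.375%/12 / (1 − (1+0.0069792)^−300) = $294.82.
Refinanced payment = 34,972.71 × 0.0064583 / (1 − (1+0.0064583)^−240) = $287.11.
Monthly savings = $294.82 − $287.11 = $7.71.
Break-even = $600.00 / $7.71 = 77.82 → 78 months.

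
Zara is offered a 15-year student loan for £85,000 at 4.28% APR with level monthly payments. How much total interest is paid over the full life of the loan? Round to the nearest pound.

£30,331

At 4.28% the monthly rate is 0.0035667, so the payment is 85,000 × 0.0035667 / (1 − 1.0035667^−180) = £640.73.
Total paid = 180 × £640.73 = £115,331.40; interest = £115,331.40 − £85,000 = £30,331.40.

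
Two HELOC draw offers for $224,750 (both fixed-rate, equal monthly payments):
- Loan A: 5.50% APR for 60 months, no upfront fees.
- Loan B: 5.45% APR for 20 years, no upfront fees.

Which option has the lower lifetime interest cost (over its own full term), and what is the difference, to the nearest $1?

Loan A by $111,946

Loan A: monthly rate = 5.5%/12 = 0.0045833; payment = 224,750 × 0.0045833 / (1 − (1+0.0045833)^−60) = $4,292.99.
Total interest on Loan A = 60 × $4,292.99 − $224,750 = $32,829.40.
Loan B: monthly rate = 5.45%/12 = 0.0045417; payment = 224,750 × 0.0045417 / (1 − (1+0.0045417)^−240) = $1,539.69.
Total interest on Loan B = 240 × $1,539.69 − $224,750 = $144,775.60.
Loan A is lower by $111,946.20.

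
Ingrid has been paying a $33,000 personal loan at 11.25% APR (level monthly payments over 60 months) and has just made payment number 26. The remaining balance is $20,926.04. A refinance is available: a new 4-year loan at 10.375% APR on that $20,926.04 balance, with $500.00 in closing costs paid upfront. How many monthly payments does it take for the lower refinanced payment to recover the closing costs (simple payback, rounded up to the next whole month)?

Current payment = 33,000 × 11.25%/12 / (1 − (1+0.0093750)^−60) = $721.62.
Refinanced payment = 20,926.04 × 0.0086458 / (1 − (1+0.0086458)^−48) = $534.51.
Monthly savings = $721.62 − $534.51 = $187.11.
Break-even = $500.00 / $187.11 = 2.67 → 3 months.

3 months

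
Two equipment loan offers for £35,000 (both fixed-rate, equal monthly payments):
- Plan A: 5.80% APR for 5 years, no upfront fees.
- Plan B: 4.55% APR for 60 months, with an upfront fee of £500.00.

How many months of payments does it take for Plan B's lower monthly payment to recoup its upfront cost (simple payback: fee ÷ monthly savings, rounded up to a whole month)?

Plan A: at 5.80% the monthly rate is 0.0048333, so the payment is 35,000 × 0.0048333 / (1 − 1.0048333^−60) = £673.40.
Plan B: monthly rate = 4.55%/12 = 0.0037917; payment = 35,000 × 0.0037917 / (1 − (1+0.0037917)^−60) = £653.30.
Monthly savings = £673.40 − £653.30 = £20.10.
Break-even = £500.00 / £20.10 = 24.88 → 25 months.

25 months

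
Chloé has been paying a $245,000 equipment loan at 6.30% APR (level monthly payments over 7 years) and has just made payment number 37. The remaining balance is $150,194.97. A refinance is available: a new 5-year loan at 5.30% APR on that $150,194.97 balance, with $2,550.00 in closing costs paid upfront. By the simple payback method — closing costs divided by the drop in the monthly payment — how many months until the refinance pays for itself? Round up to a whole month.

Current payment = 245,000 × 6.3%/12 / (1 − (1+0.0052500)^−84) = $3,614.44.
Refinanced payment = 150,194.97 × 0.0044167 / (1 − (1+0.0044167)^−60) = $2,855.05.
Monthly savings = $3,614.44 − $2,855.05 = $759.39.
Break-even = $2,550.00 / $759.39 = 3.36 → 4 months.

4 months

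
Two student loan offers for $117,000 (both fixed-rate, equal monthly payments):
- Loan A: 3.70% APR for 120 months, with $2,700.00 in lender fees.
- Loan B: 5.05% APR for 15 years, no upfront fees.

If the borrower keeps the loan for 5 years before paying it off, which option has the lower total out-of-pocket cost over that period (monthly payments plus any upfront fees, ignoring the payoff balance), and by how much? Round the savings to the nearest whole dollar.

Loan A: at 3.70% the monthly rate is 0.0030833, so the payment is 117,000 × 0.0030833 / (1 − 1.0030833^−120) = $1,167.96.
Loan B: at 5.05% the monthly rate is 0.0042083, so the payment is 117,000 × 0.0042083 / (1 − 1.0042083^−180) = $928.28.
Over 60 months: Loan A costs 60 × $1,167.96 + $2,700.00 = $72,777.60; Loan B costs 60 × $928.28 = $55,696.80.
Loan B is cheaper by $72,777.60 − $55,696.80 = $17,080.80.

Loan B by $17,081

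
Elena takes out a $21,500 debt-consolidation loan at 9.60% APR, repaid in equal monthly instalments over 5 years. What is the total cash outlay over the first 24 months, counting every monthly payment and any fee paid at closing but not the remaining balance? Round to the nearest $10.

$10,860

At 9.60% the monthly rate is 0.0080000, so the payment is 21,500 × 0.0080000 / (1 − 1.0080000^−60) = $452.59.
Total outlay = 24 × $452.59 = $10,862.16.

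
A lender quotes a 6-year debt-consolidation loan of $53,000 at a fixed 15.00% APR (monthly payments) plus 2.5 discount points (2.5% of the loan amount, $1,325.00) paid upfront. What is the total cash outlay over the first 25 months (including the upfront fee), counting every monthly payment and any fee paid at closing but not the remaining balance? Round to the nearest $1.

Monthly rate = 15%/12 = 0.0125000; payment = 53,000 × 0.0125000 / (1 − (1+0.0125000)^−72) = $1,120.69.
Total outlay = 25 × $1,120.69 + $1,325.00 = $29,342.25.

$29,342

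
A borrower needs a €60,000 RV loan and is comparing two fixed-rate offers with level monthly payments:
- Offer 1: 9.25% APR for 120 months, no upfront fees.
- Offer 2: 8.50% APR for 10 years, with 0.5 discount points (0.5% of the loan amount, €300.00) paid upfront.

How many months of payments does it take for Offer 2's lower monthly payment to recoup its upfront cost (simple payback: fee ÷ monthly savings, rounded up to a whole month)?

13 months

Offer 1: at 9.25% the monthly rate is 0.0077083, so the payment is 60,000 × 0.0077083 / (1 − 1.0077083^−120) = €768.20.
Offer 2: at 8.50% the monthly rate is 0.0070833, so the payment is 60,000 × 0.0070833 / (1 − 1.0070833^−120) = €743.91.
Monthly savings = €768.20 − €743.91 = €24.29.
Break-even = €300.00 / €24.29 = 12.35 → 13 months.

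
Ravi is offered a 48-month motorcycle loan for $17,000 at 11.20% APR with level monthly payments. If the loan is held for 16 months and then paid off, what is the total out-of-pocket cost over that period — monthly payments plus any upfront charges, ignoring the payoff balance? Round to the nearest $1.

Monthly rate = 11.2%/12 = 0.0093333; payment = 17,000 × 0.0093333 / (1 − (1+0.0093333)^−48) = $441.03.
Total outlay = 16 × $441.03 = $7,056.48.

$7,056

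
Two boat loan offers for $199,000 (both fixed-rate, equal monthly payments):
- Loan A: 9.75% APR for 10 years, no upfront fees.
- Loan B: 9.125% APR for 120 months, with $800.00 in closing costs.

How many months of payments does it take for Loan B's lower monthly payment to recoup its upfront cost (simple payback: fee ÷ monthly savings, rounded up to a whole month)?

12 months

Loan A: monthly rate = 9.75%/12 = 0.0081250; payment = 199,000 × 0.0081250 / (1 − (1+0.0081250)^−120) = $2,602.33.
Loan B: at 9.125% the monthly rate is 0.0076042, so the payment is 199,000 × 0.0076042 / (1 − 1.0076042^−120) = $2,534.33.
Monthly savings = $2,602.33 − $2,534.33 = $68.00.
Break-even = $800.00 / $68.00 = 11.76 → 12 months.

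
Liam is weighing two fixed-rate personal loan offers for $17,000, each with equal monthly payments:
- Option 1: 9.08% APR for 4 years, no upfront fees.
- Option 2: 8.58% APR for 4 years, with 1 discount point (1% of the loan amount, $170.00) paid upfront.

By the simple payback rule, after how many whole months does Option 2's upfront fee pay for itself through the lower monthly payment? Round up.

Option 1: monthly rate = 9.08%/12 = 0.0075667; payment = 17,000 × 0.0075667 / (1 − (1+0.0075667)^−48) = $423.69.
Option 2: at 8.58% the monthly rate is 0.0071500, so the payment is 17,000 × 0.0071500 / (1 − 1.0071500^−48) = $419.66.
Monthly savings = $423.69 − $419.66 = $4.03.
Break-even = $170.00 / $4.03 = 42.18 → 43 months.

43 months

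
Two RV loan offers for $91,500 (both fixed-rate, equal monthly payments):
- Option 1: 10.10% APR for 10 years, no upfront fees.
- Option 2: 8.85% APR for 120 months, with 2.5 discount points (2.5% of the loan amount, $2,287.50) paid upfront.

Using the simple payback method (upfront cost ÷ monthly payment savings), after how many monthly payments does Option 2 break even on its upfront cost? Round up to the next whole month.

37 months

Option 1: at 10.10% the monthly rate is 0.0084167, so the payment is 91,500 × 0.0084167 / (1 − 1.0084167^−120) = $1,214.25.
Option 2: at 8.85% the monthly rate is 0.0073750, so the payment is 91,500 × 0.0073750 / (1 − 1.0073750^−120) = $1,151.67.
Monthly savings = $1,214.25 − $1,151.67 = $62.58.
Break-even = $2,287.50 / $62.58 = 36.55 → 37 months.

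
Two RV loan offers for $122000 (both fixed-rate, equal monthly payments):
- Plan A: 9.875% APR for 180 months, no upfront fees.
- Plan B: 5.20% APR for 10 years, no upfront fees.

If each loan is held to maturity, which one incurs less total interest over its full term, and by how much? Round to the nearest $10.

Plan B by $77,590

Plan A: at 9.875% the monthly rate is 0.0082292, so the payment is 122,000 × 0.0082292 / (1 − 1.0082292^−180) = $1,301.70.
Total interest on Plan A = 180 × $1,301.70 − $122,000 = $112,306.00.
Plan B: monthly rate = 5.2%/12 = 0.0043333; payment = 122,000 × 0.0043333 / (1 − (1+0.0043333)^−120) = $1,305.96.
Total interest on Plan B = 120 × $1,305.96 − $122,000 = $34,715.20.
Plan B is lower by $77,590.80.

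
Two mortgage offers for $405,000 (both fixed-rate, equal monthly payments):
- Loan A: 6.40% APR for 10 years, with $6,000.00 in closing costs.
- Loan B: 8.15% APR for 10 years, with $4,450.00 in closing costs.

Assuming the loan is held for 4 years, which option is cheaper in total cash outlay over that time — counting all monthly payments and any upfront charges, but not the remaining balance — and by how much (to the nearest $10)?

Loan A by $16,110

Loan A: at 6.40% the monthly rate is 0.0053333, so the payment is 405,000 × 0.0053333 / (1 − 1.0053333^−120) = $4,578.11.
Loan B: at 8.15% the monthly rate is 0.0067917, so the payment is 405,000 × 0.0067917 / (1 − 1.0067917^−120) = $4,945.93.
Over 48 months: Loan A costs 48 × $4,578.11 + $6,000.00 = $225,749.28; Loan B costs 48 × $4,945.93 + $4,450.00 = $241,854.64.
Loan A is cheaper by $241,854.64 − $225,749.28 = $16,105.36.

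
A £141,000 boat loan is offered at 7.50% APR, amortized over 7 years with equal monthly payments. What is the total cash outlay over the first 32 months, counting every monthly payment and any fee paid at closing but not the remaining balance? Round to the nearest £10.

£69,210

At 7.50% the monthly rate is 0.0062500, so the payment is 141,000 × 0.0062500 / (1 − 1.0062500^−84) = £2,162.70.
Total outlay = 32 × £2,162.70 = £69,206.40.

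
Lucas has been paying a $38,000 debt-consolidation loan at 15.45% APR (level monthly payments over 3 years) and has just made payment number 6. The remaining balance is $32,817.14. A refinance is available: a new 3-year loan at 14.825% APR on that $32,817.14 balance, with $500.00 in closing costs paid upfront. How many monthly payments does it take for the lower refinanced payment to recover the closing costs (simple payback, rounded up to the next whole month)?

Current payment = 38,000 × 15.45%/12 / (1 − (1+0.0128750)^−36) = $1,325.67.
Refinanced payment = 32,817.14 × 0.0123542 / (1 − (1+0.0123542)^−36) = $1,134.81.
Monthly savings = $1,325.67 − $1,134.81 = $190.86.
Break-even = $500.00 / $190.86 = 2.62 → 3 months.

3 months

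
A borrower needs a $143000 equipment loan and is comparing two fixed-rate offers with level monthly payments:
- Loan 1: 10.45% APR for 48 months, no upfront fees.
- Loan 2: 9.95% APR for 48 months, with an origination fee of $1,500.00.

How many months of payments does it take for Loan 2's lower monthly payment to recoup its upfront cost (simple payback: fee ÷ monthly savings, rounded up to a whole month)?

44 months

Loan 1: monthly rate = 10.45%/12 = 0.0087083; payment = 143,000 × 0.0087083 / (1 − (1+0.0087083)^−48) = $3,657.83.
Loan 2: at 9.95% the monthly rate is 0.0082917, so the payment is 143,000 × 0.0082917 / (1 − 1.0082917^−48) = $3,623.42.
Monthly savings = $3,657.83 − $3,623.42 = $34.41.
Break-even = $1,500.00 / $34.41 = 43.59 → 44 months.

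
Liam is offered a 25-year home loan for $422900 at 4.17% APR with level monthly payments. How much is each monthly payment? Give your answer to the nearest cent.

$2,272.11

At 4.17% the monthly rate is 0.0034750, so the payment is 422,900 × 0.0034750 / (1 − 1.0034750^−300) = $2,272.11.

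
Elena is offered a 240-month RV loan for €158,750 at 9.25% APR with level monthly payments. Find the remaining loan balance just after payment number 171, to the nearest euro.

With monthly rate i = 9.25%/12 = 0.0077083, the balance after k of n payments is P · [(1+i)^n − (1+i)^k] / [(1+i)^n − 1].
(1+0.0077083)^240 = 6.31486402 and (1+0.0077083)^171 = 3.71757169, so the balance is 158,750 × (6.31486402 − 3.71757169) / (6.31486402 − 1) = €77,578.68.

€77,579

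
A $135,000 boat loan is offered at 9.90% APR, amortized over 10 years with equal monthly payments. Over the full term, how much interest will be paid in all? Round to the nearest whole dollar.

$78,188

Monthly rate = 9.9%/12 = 0.0082500; payment = 135,000 × 0.0082500 / (1 − (1+0.0082500)^−120) = $1,776.57.
Total paid = 120 × $1,776.57 = $213,188.40; interest = $213,188.40 − $135,000 = $78,188.40.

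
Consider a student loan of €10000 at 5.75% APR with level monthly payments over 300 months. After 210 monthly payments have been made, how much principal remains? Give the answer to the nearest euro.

€4,590

With monthly rate i = 5.75%/12 = 0.0047917, the balance after k of n payments is P · [(1+i)^n − (1+i)^k] / [(1+i)^n − 1].
(1+0.0047917)^300 = 4.19572837 and (1+0.0047917)^210 = 2.72875883, so the balance is 10,000 × (4.19572837 − 2.72875883) / (4.19572837 − 1) = €4,590.41.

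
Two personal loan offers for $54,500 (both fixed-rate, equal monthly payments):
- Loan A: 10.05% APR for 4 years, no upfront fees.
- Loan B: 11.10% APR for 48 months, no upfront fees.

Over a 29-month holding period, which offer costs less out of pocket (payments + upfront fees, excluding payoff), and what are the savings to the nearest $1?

Loan A: monthly rate = 10.05%/12 = 0.0083750; payment = 54,500 × 0.0083750 / (1 − (1+0.0083750)^−48) = $1,383.57.
Loan B: at 11.10% the monthly rate is 0.0092500, so the payment is 54,500 × 0.0092500 / (1 − 1.0092500^−48) = $1,411.23.
Over 29 months: Loan A costs 29 × $1,383.57 = $40,123.53; Loan B costs 29 × $1,411.23 = $40,925.67.
Loan A is cheaper by $40,925.67 − $40,123.53 = $802.14.

Loan A by $802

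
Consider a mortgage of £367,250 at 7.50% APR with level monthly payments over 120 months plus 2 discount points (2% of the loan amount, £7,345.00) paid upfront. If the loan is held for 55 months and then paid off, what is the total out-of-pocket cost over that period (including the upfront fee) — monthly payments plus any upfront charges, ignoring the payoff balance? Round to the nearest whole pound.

£247,108

At 7.50% the monthly rate is 0.0062500, so the payment is 367,250 × 0.0062500 / (1 − 1.0062500^−120) = £4,359.32.
Total outlay = 55 × £4,359.32 + £7,345.00 = £247,107.60.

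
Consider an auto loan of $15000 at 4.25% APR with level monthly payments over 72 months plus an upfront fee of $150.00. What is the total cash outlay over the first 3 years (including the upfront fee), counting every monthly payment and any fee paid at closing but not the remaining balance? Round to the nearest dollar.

$8,660

Monthly rate = 4.25%/12 = 0.0035417; payment = 15,000 × 0.0035417 / (1 − (1+0.0035417)^−72) = $236.39.
Total outlay = 36 × $236.39 + $150.00 = $8,660.04.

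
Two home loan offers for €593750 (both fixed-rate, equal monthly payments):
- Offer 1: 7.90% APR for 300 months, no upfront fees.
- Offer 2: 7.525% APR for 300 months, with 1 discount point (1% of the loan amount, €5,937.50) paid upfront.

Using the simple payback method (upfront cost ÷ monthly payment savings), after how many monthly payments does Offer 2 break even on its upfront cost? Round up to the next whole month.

41 months

Offer 1: monthly rate = 7.9%/12 = 0.0065833; payment = 593,750 × 0.0065833 / (1 − (1+0.0065833)^−300) = €4,543.40.
Offer 2: monthly rate = 7.525%/12 = 0.0062708; payment = 593,750 × 0.0062708 / (1 − (1+0.0062708)^−300) = €4,397.42.
Monthly savings = €4,543.40 − €4,397.42 = €145.98.
Break-even = €5,937.50 / €145.98 = 40.67 → 41 months.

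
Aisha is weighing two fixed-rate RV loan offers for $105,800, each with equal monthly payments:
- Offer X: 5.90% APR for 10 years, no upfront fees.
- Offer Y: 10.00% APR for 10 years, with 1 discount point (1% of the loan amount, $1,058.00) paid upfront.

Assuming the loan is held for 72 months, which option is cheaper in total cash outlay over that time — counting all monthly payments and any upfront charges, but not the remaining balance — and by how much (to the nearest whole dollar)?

Offer X by $17,536

Offer X: at 5.90% the monthly rate is 0.0049167, so the payment is 105,800 × 0.0049167 / (1 − 1.0049167^−120) = $1,169.29.
Offer Y: monthly rate = 10%/12 = 0.0083333; payment = 105,800 × 0.0083333 / (1 − (1+0.0083333)^−120) = $1,398.15.
Over 72 months: Offer X costs 72 × $1,169.29 = $84,188.88; Offer Y costs 72 × $1,398.15 + $1,058.00 = $101,724.80.
Offer X is cheaper by $101,724.80 − $84,188.88 = $17,535.92.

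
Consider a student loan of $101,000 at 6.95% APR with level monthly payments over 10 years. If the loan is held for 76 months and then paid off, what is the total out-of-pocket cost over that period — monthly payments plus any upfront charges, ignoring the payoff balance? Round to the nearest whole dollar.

$88,927

Monthly rate = 6.95%/12 = 0.0057917; payment = 101,000 × 0.0057917 / (1 − (1+0.0057917)^−120) = $1,170.09.
Total outlay = 76 × $1,170.09 = $88,926.84.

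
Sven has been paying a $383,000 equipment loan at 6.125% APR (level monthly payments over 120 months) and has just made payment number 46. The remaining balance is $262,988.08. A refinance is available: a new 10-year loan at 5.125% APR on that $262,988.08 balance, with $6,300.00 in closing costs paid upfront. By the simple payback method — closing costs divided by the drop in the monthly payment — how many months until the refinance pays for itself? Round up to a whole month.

5 months

Current payment = 383,000 × 6.125%/12 / (1 − (1+0.0051042)^−120) = $4,276.17.
Refinanced payment = 262,988.08 × 0.0042708 / (1 − (1+0.0042708)^−120) = $2,805.49.
Monthly savings = $4,276.17 − $2,805.49 = $1,470.68.
Break-even = $6,300.00 / $1,470.68 = 4.28 → 5 months.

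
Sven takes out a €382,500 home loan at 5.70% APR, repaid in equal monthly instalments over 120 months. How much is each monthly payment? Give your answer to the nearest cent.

€4,189.14

Monthly rate = 5.7%/12 = 0.0047500; payment = 382,500 × 0.0047500 / (1 − (1+0.0047500)^−120) = €4,189.14.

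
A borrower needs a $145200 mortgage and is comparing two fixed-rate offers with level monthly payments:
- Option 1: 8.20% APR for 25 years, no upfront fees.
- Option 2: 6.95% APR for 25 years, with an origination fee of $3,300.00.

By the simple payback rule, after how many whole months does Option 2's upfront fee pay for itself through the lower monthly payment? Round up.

Option 1: at 8.20% the monthly rate is 0.0068333, so the payment is 145,200 × 0.0068333 / (1 − 1.0068333^−300) = $1,139.98.
Option 2: at 6.95% the monthly rate is 0.0057917, so the payment is 145,200 × 0.0057917 / (1 − 1.0057917^−300) = $1,021.62.
Monthly savings = $1,139.98 − $1,021.62 = $118.36.
Break-even = $3,300.00 / $118.36 = 27.88 → 28 months.

28 months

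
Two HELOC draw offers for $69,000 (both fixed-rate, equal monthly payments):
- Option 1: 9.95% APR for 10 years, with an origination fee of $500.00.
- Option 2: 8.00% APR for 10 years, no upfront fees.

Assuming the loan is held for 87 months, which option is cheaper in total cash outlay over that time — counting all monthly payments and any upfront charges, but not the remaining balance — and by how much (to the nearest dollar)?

Option 1: monthly rate = 9.95%/12 = 0.0082917; payment = 69,000 × 0.0082917 / (1 − (1+0.0082917)^−120) = $909.93.
Option 2: at 8.00% the monthly rate is 0.0066667, so the payment is 69,000 × 0.0066667 / (1 − 1.0066667^−120) = $837.16.
Over 87 months: Option 1 costs 87 × $909.93 + $500.00 = $79,663.91; Option 2 costs 87 × $837.16 = $72,832.92.
Option 2 is cheaper by $79,663.91 − $72,832.92 = $6,830.99.

Option 2 by $6,831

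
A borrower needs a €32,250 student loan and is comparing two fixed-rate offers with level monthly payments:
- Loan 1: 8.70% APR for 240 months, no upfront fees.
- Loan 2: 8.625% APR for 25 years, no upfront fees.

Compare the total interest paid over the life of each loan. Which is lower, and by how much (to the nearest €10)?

Loan 1: at 8.70% the monthly rate is 0.0072500, so the payment is 32,250 × 0.0072500 / (1 − 1.0072500^−240) = €283.97.
Total interest on Loan 1 = 240 × €283.97 − €32,250 = €35,902.80.
Loan 2: at 8.625% the monthly rate is 0.0071875, so the payment is 32,250 × 0.0071875 / (1 − 1.0071875^−300) = €262.41.
Total interest on Loan 2 = 300 × €262.41 − €32,250 = €46,473.00.
Loan 1 is lower by €10,570.20.

Loan 1 by €10,570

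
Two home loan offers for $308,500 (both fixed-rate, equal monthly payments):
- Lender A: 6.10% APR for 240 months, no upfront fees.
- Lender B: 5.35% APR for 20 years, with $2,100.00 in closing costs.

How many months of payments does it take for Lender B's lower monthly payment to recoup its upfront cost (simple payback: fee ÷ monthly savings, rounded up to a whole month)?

16 months

Lender A: at 6.10% the monthly rate is 0.0050833, so the payment is 308,500 × 0.0050833 / (1 − 1.0050833^−240) = $2,228.02.
Lender B: at 5.35% the monthly rate is 0.0044583, so the payment is 308,500 × 0.0044583 / (1 − 1.0044583^−240) = $2,096.08.
Monthly savings = $2,228.02 − $2,096.08 = $131.94.
Break-even = $2,100.00 / $131.94 = 15.92 → 16 months.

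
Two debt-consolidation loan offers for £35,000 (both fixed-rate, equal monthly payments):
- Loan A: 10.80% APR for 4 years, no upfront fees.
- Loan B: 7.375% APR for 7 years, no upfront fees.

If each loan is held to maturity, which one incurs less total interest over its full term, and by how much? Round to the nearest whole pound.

Loan A by £1,656

Loan A: at 10.80% the monthly rate is 0.0090000, so the payment is 35,000 × 0.0090000 / (1 − 1.0090000^−48) = £901.20.
Total interest on Loan A = 48 × £901.20 − £35,000 = £8,257.60.
Loan B: monthly rate = 7.375%/12 = 0.0061458; payment = 35,000 × 0.0061458 / (1 − (1+0.0061458)^−84) = £534.68.
Total interest on Loan B = 84 × £534.68 − £35,000 = £9,913.12.
Loan A is lower by £1,655.52.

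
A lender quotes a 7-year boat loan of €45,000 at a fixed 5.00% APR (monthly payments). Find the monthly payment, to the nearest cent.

€636.03

At 5.00% the monthly rate is 0.0041667, so the payment is 45,000 × 0.0041667 / (1 − 1.0041667^−84) = €636.03.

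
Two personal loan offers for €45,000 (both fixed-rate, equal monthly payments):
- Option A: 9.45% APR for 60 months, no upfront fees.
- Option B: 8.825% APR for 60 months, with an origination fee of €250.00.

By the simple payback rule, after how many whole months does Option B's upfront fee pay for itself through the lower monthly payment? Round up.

Option A: monthly rate = 9.45%/12 = 0.0078750; payment = 45,000 × 0.0078750 / (1 − (1+0.0078750)^−60) = €943.98.
Option B: monthly rate = 8.825%/12 = 0.0073542; payment = 45,000 × 0.0073542 / (1 − (1+0.0073542)^−60) = €930.31.
Monthly savings = €943.98 − €930.31 = €13.67.
Break-even = €250.00 / €13.67 = 18.29 → 19 months.

19 months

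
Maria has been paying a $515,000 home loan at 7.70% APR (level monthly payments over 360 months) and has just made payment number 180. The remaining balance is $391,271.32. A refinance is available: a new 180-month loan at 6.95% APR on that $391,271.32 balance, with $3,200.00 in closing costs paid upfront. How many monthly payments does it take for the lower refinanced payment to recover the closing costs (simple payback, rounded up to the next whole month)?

Current payment = 515,000 × 7.7%/12 / (1 − (1+0.0064167)^−360) = $3,671.74.
Refinanced payment = 391,271.32 × 0.0057917 / (1 − (1+0.0057917)^−180) = $3,505.93.
Monthly savings = $3,671.74 − $3,505.93 = $165.81.
Break-even = $3,200.00 / $165.81 = 19.30 → 20 months.

20 months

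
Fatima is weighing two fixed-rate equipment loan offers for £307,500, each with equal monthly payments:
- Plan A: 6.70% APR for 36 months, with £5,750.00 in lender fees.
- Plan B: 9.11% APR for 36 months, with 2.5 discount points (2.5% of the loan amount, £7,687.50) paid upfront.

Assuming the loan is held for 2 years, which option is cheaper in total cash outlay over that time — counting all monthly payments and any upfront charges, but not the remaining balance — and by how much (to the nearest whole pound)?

Plan A by £10,135

Plan A: at 6.70% the monthly rate is 0.0055833, so the payment is 307,500 × 0.0055833 / (1 − 1.0055833^−36) = £9,452.59.
Plan B: monthly rate = 9.11%/12 = 0.0075917; payment = 307,500 × 0.0075917 / (1 − (1+0.0075917)^−36) = £9,794.17.
Over 24 months: Plan A costs 24 × £9,452.59 + £5,750.00 = £232,612.16; Plan B costs 24 × £9,794.17 + £7,687.50 = £242,747.58.
Plan A is cheaper by £242,747.58 − £232,612.16 = £10,135.42.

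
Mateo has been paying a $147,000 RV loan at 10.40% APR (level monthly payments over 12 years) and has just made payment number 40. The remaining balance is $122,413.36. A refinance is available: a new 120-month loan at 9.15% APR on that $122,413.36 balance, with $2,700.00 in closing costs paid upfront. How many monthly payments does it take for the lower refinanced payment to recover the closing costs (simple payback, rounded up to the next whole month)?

Current payment = 147,000 × 10.4%/12 / (1 − (1+0.0086667)^−144) = $1,790.90.
Refinanced payment = 122,413.36 × 0.0076250 / (1 − (1+0.0076250)^−120) = $1,560.64.
Monthly savings = $1,790.90 − $1,560.64 = $230.26.
Break-even = $2,700.00 / $230.26 = 11.73 → 12 months.

12 months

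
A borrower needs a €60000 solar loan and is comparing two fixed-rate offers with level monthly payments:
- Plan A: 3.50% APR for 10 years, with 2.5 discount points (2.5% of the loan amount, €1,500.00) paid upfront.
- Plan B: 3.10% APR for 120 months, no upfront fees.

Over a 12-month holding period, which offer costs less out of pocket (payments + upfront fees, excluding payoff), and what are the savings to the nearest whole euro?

Plan A: monthly rate = 3.5%/12 = 0.0029167; payment = 60,000 × 0.0029167 / (1 − (1+0.0029167)^−120) = €593.32.
Plan B: monthly rate = 3.1%/12 = 0.0025833; payment = 60,000 × 0.0025833 / (1 − (1+0.0025833)^−120) = €582.14.
Over 12 months: Plan A costs 12 × €593.32 + €1,500.00 = €8,619.84; Plan B costs 12 × €582.14 = €6,985.68.
Plan B is cheaper by €8,619.84 − €6,985.68 = €1,634.16.

Plan B by €1,634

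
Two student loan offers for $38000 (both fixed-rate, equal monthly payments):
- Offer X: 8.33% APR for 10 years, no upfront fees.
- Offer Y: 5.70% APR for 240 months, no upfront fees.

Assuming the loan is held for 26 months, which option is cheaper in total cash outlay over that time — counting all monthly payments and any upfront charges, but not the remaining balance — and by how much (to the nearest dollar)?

Offer X: at 8.33% the monthly rate is 0.0069417, so the payment is 38,000 × 0.0069417 / (1 − 1.0069417^−120) = $467.70.
Offer Y: at 5.70% the monthly rate is 0.0047500, so the payment is 38,000 × 0.0047500 / (1 − 1.0047500^−240) = $265.71.
Over 26 months: Offer X costs 26 × $467.70 = $12,160.20; Offer Y costs 26 × $265.71 = $6,908.46.
Offer Y is cheaper by $12,160.20 − $6,908.46 = $5,251.74.

Offer Y by $5,252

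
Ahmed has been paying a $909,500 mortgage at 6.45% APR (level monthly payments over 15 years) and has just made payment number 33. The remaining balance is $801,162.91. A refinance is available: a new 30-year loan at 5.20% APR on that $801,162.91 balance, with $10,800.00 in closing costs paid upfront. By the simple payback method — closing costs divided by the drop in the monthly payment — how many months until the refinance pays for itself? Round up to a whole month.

4 months

Current payment = 909,500 × 6.45%/12 / (1 − (1+0.0053750)^−180) = $7,897.74.
Refinanced payment = 801,162.91 × 0.0043333 / (1 − (1+0.0043333)^−360) = $4,399.27.
Monthly savings = $7,897.74 − $4,399.27 = $3,498.47.
Break-even = $10,800.00 / $3,498.47 = 3.09 → 4 months.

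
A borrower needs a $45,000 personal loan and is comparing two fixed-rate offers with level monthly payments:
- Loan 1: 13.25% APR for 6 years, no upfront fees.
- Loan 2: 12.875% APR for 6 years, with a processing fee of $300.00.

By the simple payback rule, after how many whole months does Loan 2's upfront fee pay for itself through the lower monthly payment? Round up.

34 months

Loan 1: monthly rate = 13.25%/12 = 0.0110417; payment = 45,000 × 0.0110417 / (1 − (1+0.0110417)^−72) = $909.28.
Loan 2: at 12.875% the monthly rate is 0.0107292, so the payment is 45,000 × 0.0107292 / (1 − 1.0107292^−72) = $900.37.
Monthly savings = $909.28 − $900.37 = $8.91.
Break-even = $300.00 / $8.91 = 33.67 → 34 months.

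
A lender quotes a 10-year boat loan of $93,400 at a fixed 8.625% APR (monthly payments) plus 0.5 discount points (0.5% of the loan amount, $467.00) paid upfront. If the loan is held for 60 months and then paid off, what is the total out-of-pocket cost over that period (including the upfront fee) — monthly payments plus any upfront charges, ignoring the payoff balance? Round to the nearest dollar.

$70,324

Monthly rate = 8.625%/12 = 0.0071875; payment = 93,400 × 0.0071875 / (1 − (1+0.0071875)^−120) = $1,164.28.
Total outlay = 60 × $1,164.28 + $467.00 = $70,323.80.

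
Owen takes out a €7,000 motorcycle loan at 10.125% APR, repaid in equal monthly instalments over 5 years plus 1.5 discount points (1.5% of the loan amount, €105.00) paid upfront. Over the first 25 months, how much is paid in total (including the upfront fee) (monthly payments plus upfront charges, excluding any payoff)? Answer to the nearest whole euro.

Monthly rate = 10.125%/12 = 0.0084375; payment = 7,000 × 0.0084375 / (1 − (1+0.0084375)^−60) = €149.16.
Total outlay = 25 × €149.16 + €105.00 = €3,834.00.

€3,834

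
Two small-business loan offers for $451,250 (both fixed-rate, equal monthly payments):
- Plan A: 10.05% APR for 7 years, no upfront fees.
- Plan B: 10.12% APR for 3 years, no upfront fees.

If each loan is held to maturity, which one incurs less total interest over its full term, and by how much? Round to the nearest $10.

Plan B by $105,150

Plan A: at 10.05% the monthly rate is 0.0083750, so the payment is 451,250 × 0.0083750 / (1 − 1.0083750^−84) = $7,502.95.
Total interest on Plan A = 84 × $7,502.95 − $451,250 = $178,997.80.
Plan B: monthly rate = 10.12%/12 = 0.0084333; payment = 451,250 × 0.0084333 / (1 − (1+0.0084333)^−36) = $14,586.00.
Total interest on Plan B = 36 × $14,586.00 − $451,250 = $73,846.00.
Plan B is lower by $105,151.80.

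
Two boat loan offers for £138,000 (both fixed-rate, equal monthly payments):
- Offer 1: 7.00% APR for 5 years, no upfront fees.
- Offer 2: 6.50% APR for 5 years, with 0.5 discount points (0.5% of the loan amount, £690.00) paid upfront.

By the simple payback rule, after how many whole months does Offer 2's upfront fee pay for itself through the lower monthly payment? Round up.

22 months

Offer 1: at 7.00% the monthly rate is 0.0058333, so the payment is 138,000 × 0.0058333 / (1 − 1.0058333^−60) = £2,732.57.
Offer 2: at 6.50% the monthly rate is 0.0054167, so the payment is 138,000 × 0.0054167 / (1 − 1.0054167^−60) = £2,700.13.
Monthly savings = £2,732.57 − £2,700.13 = £32.44.
Break-even = £690.00 / £32.44 = 21.27 → 22 months.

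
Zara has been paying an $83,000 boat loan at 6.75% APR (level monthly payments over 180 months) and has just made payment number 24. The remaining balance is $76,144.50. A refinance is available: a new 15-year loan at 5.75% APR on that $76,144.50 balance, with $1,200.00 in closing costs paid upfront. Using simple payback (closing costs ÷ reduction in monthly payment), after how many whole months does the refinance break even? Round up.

12 months

Current payment = 83,000 × 6.75%/12 / (1 − (1+0.0056250)^−180) = $734.47.
Refinanced payment = 76,144.50 × 0.0047917 / (1 − (1+0.0047917)^−180) = $632.31.
Monthly savings = $734.47 − $632.31 = $102.16.
Break-even = $1,200.00 / $102.16 = 11.75 → 12 months.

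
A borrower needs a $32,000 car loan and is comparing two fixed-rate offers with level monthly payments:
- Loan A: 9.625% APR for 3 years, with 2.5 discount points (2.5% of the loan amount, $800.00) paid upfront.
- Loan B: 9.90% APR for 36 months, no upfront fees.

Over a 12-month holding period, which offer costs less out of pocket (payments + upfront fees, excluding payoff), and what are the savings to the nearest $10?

Loan A: at 9.625% the monthly rate is 0.0080208, so the payment is 32,000 × 0.0080208 / (1 − 1.0080208^−36) = $1,026.93.
Loan B: at 9.90% the monthly rate is 0.0082500, so the payment is 32,000 × 0.0082500 / (1 − 1.0082500^−36) = $1,031.05.
Over 12 months: Loan A costs 12 × $1,026.93 + $800.00 = $13,123.16; Loan B costs 12 × $1,031.05 = $12,372.60.
Loan B is cheaper by $13,123.16 − $12,372.60 = $750.56.

Loan B by $750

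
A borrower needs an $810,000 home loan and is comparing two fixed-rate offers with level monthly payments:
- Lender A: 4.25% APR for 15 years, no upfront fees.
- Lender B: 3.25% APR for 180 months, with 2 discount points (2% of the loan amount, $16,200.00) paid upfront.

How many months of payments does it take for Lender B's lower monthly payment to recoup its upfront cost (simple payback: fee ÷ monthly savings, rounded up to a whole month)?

41 months

Lender A: monthly rate = 4.25%/12 = 0.0035417; payment = 810,000 × 0.0035417 / (1 − (1+0.0035417)^−180) = $6,093.46.
Lender B: at 3.25% the monthly rate is 0.0027083, so the payment is 810,000 × 0.0027083 / (1 − 1.0027083^−180) = $5,691.62.
Monthly savings = $6,093.46 − $5,691.62 = $401.84.
Break-even = $16,200.00 / $401.84 = 40.31 → 41 months.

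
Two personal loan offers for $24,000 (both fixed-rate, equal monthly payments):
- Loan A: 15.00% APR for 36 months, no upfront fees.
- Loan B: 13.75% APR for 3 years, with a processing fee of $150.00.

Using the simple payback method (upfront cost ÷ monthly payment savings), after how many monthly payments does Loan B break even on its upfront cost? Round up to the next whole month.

11 months

Loan A: monthly rate = 15%/12 = 0.0125000; payment = 24,000 × 0.0125000 / (1 − (1+0.0125000)^−36) = $831.97.
Loan B: monthly rate = 13.75%/12 = 0.0114583; payment = 24,000 × 0.0114583 / (1 − (1+0.0114583)^−36) = $817.35.
Monthly savings = $831.97 − $817.35 = $14.62.
Break-even = $150.00 / $14.62 = 10.26 → 11 months.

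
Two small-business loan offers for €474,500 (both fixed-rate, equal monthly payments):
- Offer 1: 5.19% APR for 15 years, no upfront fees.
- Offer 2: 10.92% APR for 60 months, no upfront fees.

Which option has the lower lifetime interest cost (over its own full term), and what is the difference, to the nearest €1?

Offer 2 by €66,029

Offer 1: monthly rate = 5.19%/12 = 0.0043250; payment = 474,500 × 0.0043250 / (1 − (1+0.0043250)^−180) = €3,799.45.
Total interest on Offer 1 = 180 × €3,799.45 − €474,500 = €209,401.00.
Offer 2: monthly rate = 10.92%/12 = 0.0091000; payment = 474,500 × 0.0091000 / (1 − (1+0.0091000)^−60) = €10,297.86.
Total interest on Offer 2 = 60 × €10,297.86 − €474,500 = €143,371.60.
Offer 2 is lower by €66,029.40.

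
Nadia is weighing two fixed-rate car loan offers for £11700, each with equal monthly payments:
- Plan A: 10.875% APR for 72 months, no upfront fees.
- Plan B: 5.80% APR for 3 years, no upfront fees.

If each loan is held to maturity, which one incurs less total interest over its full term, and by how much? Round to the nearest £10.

Plan A: monthly rate = 10.875%/12 = 0.0090625; payment = 11,700 × 0.0090625 / (1 − (1+0.0090625)^−72) = £221.95.
Total interest on Plan A = 72 × £221.95 − £11,700 = £4,280.40.
Plan B: at 5.80% the monthly rate is 0.0048333, so the payment is 11,700 × 0.0048333 / (1 − 1.0048333^−36) = £354.88.
Total interest on Plan B = 36 × £354.88 − £11,700 = £1,075.68.
Plan B is lower by £3,204.72.

Plan B by £3,200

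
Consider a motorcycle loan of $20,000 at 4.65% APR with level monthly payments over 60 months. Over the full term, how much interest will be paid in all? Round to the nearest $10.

$2,450

Monthly rate = 4.65%/12 = 0.0038750; payment = 20,000 × 0.0038750 / (1 − (1+0.0038750)^−60) = $374.23.
Total paid = 60 × $374.23 = $22,453.80; interest = $22,453.80 − $20,000 = $2,453.80.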